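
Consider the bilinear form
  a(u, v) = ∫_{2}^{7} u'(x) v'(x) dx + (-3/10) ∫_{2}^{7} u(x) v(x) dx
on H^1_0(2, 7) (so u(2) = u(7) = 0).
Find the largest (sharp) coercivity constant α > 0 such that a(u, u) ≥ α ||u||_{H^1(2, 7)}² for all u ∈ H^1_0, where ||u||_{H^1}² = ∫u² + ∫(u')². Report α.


α = (-15/2 + π^2)/(π^2 + 25)

Coercivity of a(·,·) on H^1_0(2, 7) means a(u, u) ≥ α ||u||_{H^1}² for every u ∈ H^1_0.
The interval has length L = 5, and Poincaré/coercivity depend only on L. Here a(u, u) = ∫(u')² + (-3/10)·∫u².
Here c = -3/10 < 0 with |c| < (π/L)² = π^2/25, so coercivity still holds. The condition a(u,u) ≥ α||u||_{H^1}² reads (1−α)∫(u')² ≥ (α−c)∫u². Any admissible α is ≤ 1 (rapidly oscillating u have ∫u²/∫(u')² → 0), and α = 1 would force 0 ≥ (1−c)∫u², impossible since c < 1; so 1−α > 0. By the sharp Poincaré inequality on H^1_0 of an interval of length L, ∫(u')² ≥ (π/L)²∫u² with equality for the first sine mode sin(π(x−x₀)/L) (x₀ the left endpoint), so the inequality holds for all u iff (1−α)(π/L)² ≥ α − c, i.e. α ≤ ((π/L)² + c)/((π/L)² + 1) = (1 + c(L/π)²)/(1 + (L/π)²). (Direct route, valid since c ≤ 0: Poincaré gives c∫u² ≥ c(L/π)²∫(u')², so a(u,u) ≥ (1 + c(L/π)²)∫(u')², while ||u||_{H^1}² ≤ (1 + (L/π)²)∫(u')²; dividing yields the same α.) With (π/L)² = π^2/25 and c = -3/10, the largest admissible constant is α = ((π/L)² + c)/((π/L)² + 1).
Simplifying, α = (-15/2 + π^2)/(π^2 + 25).


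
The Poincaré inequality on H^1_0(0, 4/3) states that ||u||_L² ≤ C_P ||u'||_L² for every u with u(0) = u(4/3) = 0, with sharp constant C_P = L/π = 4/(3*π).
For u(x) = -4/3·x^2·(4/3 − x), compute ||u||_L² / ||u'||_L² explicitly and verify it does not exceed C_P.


||u||_L² / ||u'||_L² = 2*sqrt(14)/21 < C_P = 4/(3*π).

u(x) = -4/3·x^2·(4/3 − x), so u'(x) = 4*x*(9*x - 8)/9.
u(x) = -4/3·x^2·(4/3 − x) vanishes at x = 0 and x = 4/3, so u ∈ H^1_0(0, 4/3). Differentiate via the product rule and integrate the resulting polynomials term by term.
  ∫_0^4/3 u² dx = ∫_0^4/3 (16*x^6/9 - 128*x^5/27 + 256*x^4/81) dx. Term by term:
    ∫_0^4/3 16*x^6/9 dx = 262144/137781;  ∫_0^4/3 -128*x^5/27 dx = -262144/59049;  ∫_0^4/3 256*x^4/81 dx = 262144/98415.
  Sum: 262144/137781 − 262144/59049 + 262144/98415 = 262144/2066715.
  ∫_0^4/3 (u')² dx = ∫_0^4/3 (16*x^4 - 256*x^3/9 + 1024*x^2/81) dx. Term by term:
    ∫_0^4/3 16*x^4 dx = 16384/1215;  ∫_0^4/3 -256*x^3/9 dx = -16384/729;  ∫_0^4/3 1024*x^2/81 dx = 65536/6561.
  Sum: 16384/1215 − 16384/729 + 65536/6561 = 32768/32805.
∫_0^4/3 u² dx = 262144/2066715, so ||u||_L² = 512*sqrt(35)/8505.
∫_0^4/3 (u')² dx = 32768/32805, so ||u'||_L² = 128*sqrt(10)/405.
Ratio ||u||_L² / ||u'||_L² = 2*sqrt(14)/21.
Sharp Poincaré constant on H^1_0(0, 4/3) is C_P = L/π = 4/(3*π), achieved by sin(3*π/4·x).
A polynomial bump cannot attain the sharp Poincaré constant (only the first sine eigenfunction does), so the ratio is strictly less than C_P, consistent with ||u||_L² ≤ C_P ||u'||_L².


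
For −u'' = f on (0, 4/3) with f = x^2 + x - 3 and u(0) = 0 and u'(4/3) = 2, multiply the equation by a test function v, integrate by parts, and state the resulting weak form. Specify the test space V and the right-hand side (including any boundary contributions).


V = {v ∈ H^1(0, 4/3) : v(0) = 0} (test functions vanish at x = 0 where u is specified); weak form: ∫_0^4/3 u'v' dx = ∫_0^4/3 (x^2 + x - 3) v dx + 2·v(4/3) for all v ∈ V.

Multiply both sides by a test function v and integrate from 0 to 4/3:
  ∫_0^4/3 −u''(x) v(x) dx = ∫_0^4/3 f(x) v(x) dx.
Integrate the LHS by parts once:
  ∫_0^4/3 −u'' v dx = −[u'(x) v(x)]_0^4/3 + ∫_0^4/3 u'(x) v'(x) dx.
Thus ∫_0^4/3 u'(x) v'(x) dx = ∫_0^4/3 f(x) v(x) dx + [u'(x) v(x)]_0^4/3.
Choose V so that boundary terms are either known or forced to vanish.
Mixed BC: u(0) = 0 (Dirichlet) and u'(4/3) = 2 (Neumann). Define V = {v ∈ H^1(0, 4/3) : v(0) = 0}. Then [u' v]_0^4/3 = u'(4/3)·v(4/3) − u'(0)·0 = 2·v(4/3).
Weak formulation: find u (satisfying any essential BC) such that ∫_0^4/3 u'(x) v'(x) dx = ∫_0^4/3 f v dx + 2·v(4/3) for all v ∈ V (Dirichlet at 0 absorbed into V; Neumann datum at x = 4/3 contributes the boundary term).
Substituting f(x) = x^2 + x - 3, the right-hand side is ∫_0^4/3 (x^2 + x - 3) v dx + 2·v(4/3).


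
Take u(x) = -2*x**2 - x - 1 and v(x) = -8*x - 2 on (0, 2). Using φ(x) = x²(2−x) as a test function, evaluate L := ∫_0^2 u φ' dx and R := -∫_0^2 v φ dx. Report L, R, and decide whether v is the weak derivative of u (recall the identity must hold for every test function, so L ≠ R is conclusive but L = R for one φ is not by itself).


LHS = 116/15, RHS = 232/15. No, v is not the weak derivative of u.

u(x) = -2*x**2 - x - 1, classical derivative u'(x) = -4*x - 1.
φ(x) = x²(2−x), so φ'(x) = x*(4 - 3*x).
Note φ(0) = φ(2) = 0, so the boundary term u·φ vanishes.
LHS = ∫_0^2 u(x) φ'(x) dx = ∫_0^2 (6*x^4 - 5*x^3 - x^2 - 4*x) dx. Term by term:
  ∫_0^2 6*x^4 dx = 192/5;  ∫_0^2 -5*x^3 dx = -20;  ∫_0^2 -x^2 dx = -8/3;
  ∫_0^2 -4*x dx = -8.
Sum: 192/5 − 20 − 8/3 − 8 = 116/15.
So LHS = 116/15.
∫_0^2 v(x) φ(x) dx = ∫_0^2 (8*x^4 - 14*x^3 - 4*x^2) dx. Term by term:
  ∫_0^2 8*x^4 dx = 256/5;  ∫_0^2 -14*x^3 dx = -56;  ∫_0^2 -4*x^2 dx = -32/3.
Sum: 256/5 − 56 − 32/3 = -232/15.
So RHS = -∫_0^2 v(x) φ(x) dx = 232/15.
LHS − RHS = -116/15 ≠ 0, so the identity fails.
(For a valid weak derivative the identity must hold for EVERY test function, in particular this one. The failure shows v is NOT the weak derivative of u.)
Correct weak derivative would be u'(x) = -4*x - 1.


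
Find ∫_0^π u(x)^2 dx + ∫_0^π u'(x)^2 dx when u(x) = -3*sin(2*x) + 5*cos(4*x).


||u||_{H^1(0,π)}^2 = 235*π

u'(x) = -20*sin(4*x) - 6*cos(2*x).
Expand u² and (u')² and integrate term by term on (0, π), using: for integers n ≥ 1, ∫_0^π sin²(nx) dx = ∫_0^π cos²(nx) dx = π/2; for n ≠ n', ∫_0^π sin(nx)sin(n'x) dx = ∫_0^π cos(nx)cos(n'x) dx = 0; and by product-to-sum, ∫_0^π sin(nx)cos(n'x) dx = ½∫_0^π [sin((n+n')x) + sin((n−n')x)] dx, which is 0 when n+n' is even and 2n/(n²−n'²) when n+n' is odd (it need not vanish on (0, π)).
  u² squared terms: (-3)²·∫sin(2x)² dx = 9·π/2 = 9*π/2;  (5)²·∫cos(4x)² dx = 25·π/2 = 25*π/2.
  u² cross terms: 2·(-3)·(5)·∫sin(2x)·cos(4x) dx = -30·(0) = 0.
  So ∫_0^π u² dx = 9*π/2 + 25*π/2 + 0 = 17*π.
  (u')² squared terms: (-20)²·∫sin(4x)² dx = 400·π/2 = 200*π;  (-6)²·∫cos(2x)² dx = 36·π/2 = 18*π.
  (u')² cross terms: 2·(-20)·(-6)·∫sin(4x)·cos(2x) dx = 240·(0) = 0.
  So ∫_0^π (u')² dx = 200*π + 18*π + 0 = 218*π.
||u||_{H^1}^2 = (17*π) + (218*π) = 235*π.


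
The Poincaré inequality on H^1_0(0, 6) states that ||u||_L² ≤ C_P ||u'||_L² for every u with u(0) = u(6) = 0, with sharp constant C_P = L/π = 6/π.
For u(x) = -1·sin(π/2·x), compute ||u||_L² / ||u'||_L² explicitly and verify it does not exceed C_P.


||u||_L² / ||u'||_L² = 2/π < C_P = 6/π.

u(x) = -1·sin(π/2·x), so u'(x) = -π*cos(π*x/2)/2.
Writing u(x) = A·sin(kπx/L) with A = -1 and k = 3, use ∫_0^L sin²(kπx/L) dx = L/2 and ∫_0^L cos²(kπx/L) dx = L/2.
u² = 1·sin²(π/2·x) and (u')² = π^2/4·cos²(π/2·x), and each of sin², cos² integrates to L/2 = 3 over (0, 6).
∫_0^6 u² dx = 3, so ||u||_L² = sqrt(3).
∫_0^6 (u')² dx = 3*π^2/4, so ||u'||_L² = sqrt(3)*π/2.
Ratio ||u||_L² / ||u'||_L² = 2/π.
Sharp Poincaré constant on H^1_0(0, 6) is C_P = L/π = 6/π, achieved by sin(π/6·x).
This is the k = 3 harmonic; the ratio L/(kπ) is strictly less than C_P = L/π, consistent with the sharp inequality ||u||_L² ≤ C_P ||u'||_L².


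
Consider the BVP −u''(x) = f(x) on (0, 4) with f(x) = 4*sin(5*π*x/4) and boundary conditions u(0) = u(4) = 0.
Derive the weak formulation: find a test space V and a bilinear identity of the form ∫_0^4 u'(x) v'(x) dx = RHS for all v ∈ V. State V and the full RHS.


V = H^1_0(0, 4) (so v(0) = v(4) = 0); weak form: ∫_0^4 u'v' dx = ∫_0^4 (4*sin(5*π*x/4)) v dx for all v ∈ V.

Multiply both sides by a test function v and integrate from 0 to 4:
  ∫_0^4 −u''(x) v(x) dx = ∫_0^4 f(x) v(x) dx.
Integrate the LHS by parts once:
  ∫_0^4 −u'' v dx = −[u'(x) v(x)]_0^4 + ∫_0^4 u'(x) v'(x) dx.
Thus ∫_0^4 u'(x) v'(x) dx = ∫_0^4 f(x) v(x) dx + [u'(x) v(x)]_0^4.
Choose V so that boundary terms are either known or forced to vanish.
u is Dirichlet: u(0) = u(4) = 0. Let V = H^1_0(0, 4); then v(0) = v(4) = 0, and [u' v]_0^4 = 0.
Weak formulation: find u (satisfying any essential BC) such that ∫_0^4 u'(x) v'(x) dx = ∫_0^4 f v dx for all v ∈ V.
Substituting f(x) = 4*sin(5*π*x/4), the right-hand side is ∫_0^4 (4*sin(5*π*x/4)) v dx.


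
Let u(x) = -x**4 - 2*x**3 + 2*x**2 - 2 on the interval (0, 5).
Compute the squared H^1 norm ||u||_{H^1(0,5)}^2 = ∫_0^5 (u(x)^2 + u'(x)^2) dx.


||u||_{H^1}^2 = 87780145/126

The H^1 norm (squared) on an interval (0, L) is
  ||u||_{H^1}^2 = ∫_0^L u(x)^2 dx + ∫_0^L u'(x)^2 dx.
Compute u'(x) = -4*x**3 - 6*x**2 + 4*x.
Then u(x)^2 = x**8 + 4*x**7 - 8*x**5 + 8*x**4 + 8*x**3 - 8*x**2 + 4 and u'(x)^2 = 16*x**6 + 48*x**5 + 4*x**4 - 48*x**3 + 16*x**2.
Integrate each monomial from 0 to 5 using ∫_0^5 c·x^n dx = c·5^(n+1)/(n+1):
  ∫_0^5 u(x)^2 dx = ∫_0^5 (x^8 + 4*x^7 - 8*x^5 + 8*x^4 + 8*x^3 - 8*x^2 + 4) dx. Term by term:
    ∫_0^5 x^8 dx = 1953125/9;  ∫_0^5 4*x^7 dx = 390625/2;  ∫_0^5 -8*x^5 dx = -62500/3;
    ∫_0^5 8*x^4 dx = 5000;  ∫_0^5 8*x^3 dx = 1250;  ∫_0^5 -8*x^2 dx = -1000/3;
    ∫_0^5 4 dx = 20.
  Sum: 1953125/9 + 390625/2 − 62500/3 + 5000 + 1250 − 1000/3 + 20 = 7153735/18.
  ∫_0^5 u'(x)^2 dx = ∫_0^5 (16*x^6 + 48*x^5 + 4*x^4 - 48*x^3 + 16*x^2) dx. Term by term:
    ∫_0^5 16*x^6 dx = 1250000/7;  ∫_0^5 48*x^5 dx = 125000;  ∫_0^5 4*x^4 dx = 2500;
    ∫_0^5 -48*x^3 dx = -7500;  ∫_0^5 16*x^2 dx = 2000/3.
  Sum: 1250000/7 + 125000 + 2500 − 7500 + 2000/3 = 6284000/21.
Adding: ||u||_{H^1}^2 = 7153735/18 + 6284000/21 = 87780145/126.


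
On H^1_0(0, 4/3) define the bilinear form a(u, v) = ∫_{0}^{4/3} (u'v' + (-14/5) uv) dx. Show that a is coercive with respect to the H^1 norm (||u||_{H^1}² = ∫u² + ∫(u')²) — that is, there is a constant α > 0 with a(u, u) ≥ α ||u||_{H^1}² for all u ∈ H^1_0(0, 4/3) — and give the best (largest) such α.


α = (-224 + 45*π^2)/(5*(16 + 9*π^2))

Coercivity of a(·,·) on H^1_0(0, 4/3) means a(u, u) ≥ α ||u||_{H^1}² for every u ∈ H^1_0.
The interval has length L = 4/3, and Poincaré/coercivity depend only on L. Here a(u, u) = ∫(u')² + (-14/5)·∫u².
Here c = -14/5 < 0 with |c| < (π/L)² = 9*π^2/16, so coercivity still holds. The condition a(u,u) ≥ α||u||_{H^1}² reads (1−α)∫(u')² ≥ (α−c)∫u². Any admissible α is ≤ 1 (rapidly oscillating u have ∫u²/∫(u')² → 0), and α = 1 would force 0 ≥ (1−c)∫u², impossible since c < 1; so 1−α > 0. By the sharp Poincaré inequality on H^1_0 of an interval of length L, ∫(u')² ≥ (π/L)²∫u² with equality for the first sine mode sin(π(x−x₀)/L) (x₀ the left endpoint), so the inequality holds for all u iff (1−α)(π/L)² ≥ α − c, i.e. α ≤ ((π/L)² + c)/((π/L)² + 1) = (1 + c(L/π)²)/(1 + (L/π)²). (Direct route, valid since c ≤ 0: Poincaré gives c∫u² ≥ c(L/π)²∫(u')², so a(u,u) ≥ (1 + c(L/π)²)∫(u')², while ||u||_{H^1}² ≤ (1 + (L/π)²)∫(u')²; dividing yields the same α.) With (π/L)² = 9*π^2/16 and c = -14/5, the largest admissible constant is α = ((π/L)² + c)/((π/L)² + 1).
Simplifying, α = (-224 + 45*π^2)/(5*(16 + 9*π^2)).


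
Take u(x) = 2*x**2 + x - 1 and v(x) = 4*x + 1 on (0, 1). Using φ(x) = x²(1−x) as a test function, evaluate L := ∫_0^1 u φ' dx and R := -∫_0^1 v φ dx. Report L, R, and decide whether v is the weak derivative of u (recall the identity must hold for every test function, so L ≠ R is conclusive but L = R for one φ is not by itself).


LHS = -17/60, RHS = -17/60. Yes, v = u' weakly.

u(x) = 2*x**2 + x - 1, classical derivative u'(x) = 4*x + 1.
φ(x) = x²(1−x), so φ'(x) = x*(2 - 3*x).
Note φ(0) = φ(1) = 0, so the boundary term u·φ vanishes.
LHS = ∫_0^1 u(x) φ'(x) dx = ∫_0^1 (-6*x^4 + x^3 + 5*x^2 - 2*x) dx. Term by term:
  ∫_0^1 -6*x^4 dx = -6/5;  ∫_0^1 x^3 dx = 1/4;  ∫_0^1 5*x^2 dx = 5/3;
  ∫_0^1 -2*x dx = -1.
Sum: -6/5 + 1/4 + 5/3 − 1 = -17/60.
So LHS = -17/60.
∫_0^1 v(x) φ(x) dx = ∫_0^1 (-4*x^4 + 3*x^3 + x^2) dx. Term by term:
  ∫_0^1 -4*x^4 dx = -4/5;  ∫_0^1 3*x^3 dx = 3/4;  ∫_0^1 x^2 dx = 1/3.
Sum: -4/5 + 3/4 + 1/3 = 17/60.
So RHS = -∫_0^1 v(x) φ(x) dx = -17/60.
LHS = RHS, so the identity holds for this test φ.
Moreover u is smooth here and v(x) = u'(x) = 4*x + 1 pointwise, so the identity holds for every test function. Hence v is the weak derivative of u.


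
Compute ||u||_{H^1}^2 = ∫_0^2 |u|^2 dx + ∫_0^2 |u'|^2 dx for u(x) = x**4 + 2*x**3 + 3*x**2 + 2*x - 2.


||u||_{H^1}^2 = 793312/315

The H^1 norm (squared) on an interval (0, L) is
  ||u||_{H^1}^2 = ∫_0^L u(x)^2 dx + ∫_0^L u'(x)^2 dx.
Compute u'(x) = 4*x**3 + 6*x**2 + 6*x + 2.
Then u(x)^2 = x**8 + 4*x**7 + 10*x**6 + 16*x**5 + 13*x**4 + 4*x**3 - 8*x**2 - 8*x + 4 and u'(x)^2 = 16*x**6 + 48*x**5 + 84*x**4 + 88*x**3 + 60*x**2 + 24*x + 4.
Integrate each monomial from 0 to 2 using ∫_0^2 c·x^n dx = c·2^(n+1)/(n+1):
  ∫_0^2 u(x)^2 dx = ∫_0^2 (x^8 + 4*x^7 + 10*x^6 + 16*x^5 + 13*x^4 + 4*x^3 - 8*x^2 - 8*x + 4) dx. Term by term:
    ∫_0^2 x^8 dx = 512/9;  ∫_0^2 4*x^7 dx = 128;  ∫_0^2 10*x^6 dx = 1280/7;
    ∫_0^2 16*x^5 dx = 512/3;  ∫_0^2 13*x^4 dx = 416/5;  ∫_0^2 4*x^3 dx = 16;
    ∫_0^2 -8*x^2 dx = -64/3;  ∫_0^2 -8*x dx = -16;  ∫_0^2 4 dx = 8.
  Sum: 512/9 + 128 + 1280/7 + 512/3 + 416/5 + 16 − 64/3 − 16 + 8 = 191608/315.
  ∫_0^2 u'(x)^2 dx = ∫_0^2 (16*x^6 + 48*x^5 + 84*x^4 + 88*x^3 + 60*x^2 + 24*x + 4) dx. Term by term:
    ∫_0^2 16*x^6 dx = 2048/7;  ∫_0^2 48*x^5 dx = 512;  ∫_0^2 84*x^4 dx = 2688/5;
    ∫_0^2 88*x^3 dx = 352;  ∫_0^2 60*x^2 dx = 160;  ∫_0^2 24*x dx = 48;
    ∫_0^2 4 dx = 8.
  Sum: 2048/7 + 512 + 2688/5 + 352 + 160 + 48 + 8 = 66856/35.
Adding: ||u||_{H^1}^2 = 191608/315 + 66856/35 = 793312/315.


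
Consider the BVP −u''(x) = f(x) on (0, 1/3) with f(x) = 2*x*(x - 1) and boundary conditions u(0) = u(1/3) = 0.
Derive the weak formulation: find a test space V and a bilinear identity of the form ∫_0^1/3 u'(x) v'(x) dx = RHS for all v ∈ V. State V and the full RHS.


V = H^1_0(0, 1/3) (so v(0) = v(1/3) = 0); weak form: ∫_0^1/3 u'v' dx = ∫_0^1/3 (2*x*(x - 1)) v dx for all v ∈ V.

Multiply both sides by a test function v and integrate from 0 to 1/3:
  ∫_0^1/3 −u''(x) v(x) dx = ∫_0^1/3 f(x) v(x) dx.
Integrate the LHS by parts once:
  ∫_0^1/3 −u'' v dx = −[u'(x) v(x)]_0^1/3 + ∫_0^1/3 u'(x) v'(x) dx.
Thus ∫_0^1/3 u'(x) v'(x) dx = ∫_0^1/3 f(x) v(x) dx + [u'(x) v(x)]_0^1/3.
Choose V so that boundary terms are either known or forced to vanish.
u is Dirichlet: u(0) = u(1/3) = 0. Let V = H^1_0(0, 1/3); then v(0) = v(1/3) = 0, and [u' v]_0^1/3 = 0.
Weak formulation: find u (satisfying any essential BC) such that ∫_0^1/3 u'(x) v'(x) dx = ∫_0^1/3 f v dx for all v ∈ V.
Substituting f(x) = 2*x*(x - 1), the right-hand side is ∫_0^1/3 (2*x*(x - 1)) v dx.


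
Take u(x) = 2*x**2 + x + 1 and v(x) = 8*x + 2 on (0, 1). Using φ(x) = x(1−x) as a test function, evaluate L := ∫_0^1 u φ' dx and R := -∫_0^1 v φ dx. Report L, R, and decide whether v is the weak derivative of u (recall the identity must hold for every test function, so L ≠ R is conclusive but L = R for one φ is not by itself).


LHS = -1/2, RHS = -1. No, v is not the weak derivative of u.

u(x) = 2*x**2 + x + 1, classical derivative u'(x) = 4*x + 1.
φ(x) = x(1−x), so φ'(x) = 1 - 2*x.
Note φ(0) = φ(1) = 0, so the boundary term u·φ vanishes.
LHS = ∫_0^1 u(x) φ'(x) dx = ∫_0^1 (-4*x^3 - x + 1) dx. Term by term:
  ∫_0^1 -4*x^3 dx = -1;  ∫_0^1 -x dx = -1/2;  ∫_0^1 1 dx = 1.
Sum: -1 − 1/2 + 1 = -1/2.
So LHS = -1/2.
∫_0^1 v(x) φ(x) dx = ∫_0^1 (-8*x^3 + 6*x^2 + 2*x) dx. Term by term:
  ∫_0^1 -8*x^3 dx = -2;  ∫_0^1 6*x^2 dx = 2;  ∫_0^1 2*x dx = 1.
Sum: -2 + 2 + 1 = 1.
So RHS = -∫_0^1 v(x) φ(x) dx = -1.
LHS − RHS = 1/2 ≠ 0, so the identity fails.
(For a valid weak derivative the identity must hold for EVERY test function, in particular this one. The failure shows v is NOT the weak derivative of u.)
Correct weak derivative would be u'(x) = 4*x + 1.


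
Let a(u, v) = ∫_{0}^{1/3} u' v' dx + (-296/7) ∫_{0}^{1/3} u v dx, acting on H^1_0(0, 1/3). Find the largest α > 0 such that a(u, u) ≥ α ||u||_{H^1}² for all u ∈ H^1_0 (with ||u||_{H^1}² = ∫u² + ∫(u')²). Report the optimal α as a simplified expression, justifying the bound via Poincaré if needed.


α = (-296 + 63*π^2)/(7*(1 + 9*π^2))

Coercivity of a(·,·) on H^1_0(0, 1/3) means a(u, u) ≥ α ||u||_{H^1}² for every u ∈ H^1_0.
The interval has length L = 1/3, and Poincaré/coercivity depend only on L. Here a(u, u) = ∫(u')² + (-296/7)·∫u².
Here c = -296/7 < 0 with |c| < (π/L)² = 9*π^2, so coercivity still holds. The condition a(u,u) ≥ α||u||_{H^1}² reads (1−α)∫(u')² ≥ (α−c)∫u². Any admissible α is ≤ 1 (rapidly oscillating u have ∫u²/∫(u')² → 0), and α = 1 would force 0 ≥ (1−c)∫u², impossible since c < 1; so 1−α > 0. By the sharp Poincaré inequality on H^1_0 of an interval of length L, ∫(u')² ≥ (π/L)²∫u² with equality for the first sine mode sin(π(x−x₀)/L) (x₀ the left endpoint), so the inequality holds for all u iff (1−α)(π/L)² ≥ α − c, i.e. α ≤ ((π/L)² + c)/((π/L)² + 1) = (1 + c(L/π)²)/(1 + (L/π)²). (Direct route, valid since c ≤ 0: Poincaré gives c∫u² ≥ c(L/π)²∫(u')², so a(u,u) ≥ (1 + c(L/π)²)∫(u')², while ||u||_{H^1}² ≤ (1 + (L/π)²)∫(u')²; dividing yields the same α.) With (π/L)² = 9*π^2 and c = -296/7, the largest admissible constant is α = ((π/L)² + c)/((π/L)² + 1).
Simplifying, α = (-296 + 63*π^2)/(7*(1 + 9*π^2)).


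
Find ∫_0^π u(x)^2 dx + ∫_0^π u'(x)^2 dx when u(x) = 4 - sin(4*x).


||u||_{H^1(0,π)}^2 = 49*π/2

u'(x) = -4*cos(4*x).
Expand u² and (u')² and integrate term by term on (0, π), using: for integers n ≥ 1, ∫_0^π sin²(nx) dx = ∫_0^π cos²(nx) dx = π/2; for n ≠ n', ∫_0^π sin(nx)sin(n'x) dx = ∫_0^π cos(nx)cos(n'x) dx = 0; and by product-to-sum, ∫_0^π sin(nx)cos(n'x) dx = ½∫_0^π [sin((n+n')x) + sin((n−n')x)] dx, which is 0 when n+n' is even and 2n/(n²−n'²) when n+n' is odd (it need not vanish on (0, π)). For the constant mode: ∫_0^π 1 dx = π, ∫_0^π cos(nx) dx = 0, ∫_0^π sin(nx) dx = (1−(−1)^n)/n.
  u² squared terms: (4)²·∫1 dx = 16·π = 16*π;  (-1)²·∫sin(4x)² dx = 1·π/2 = π/2.
  u² cross terms: 2·(4)·(-1)·∫1·sin(4x) dx = -8·(0) = 0.
  So ∫_0^π u² dx = 16*π + π/2 + 0 = 33*π/2.
  (u')² squared terms: (-4)²·∫cos(4x)² dx = 16·π/2 = 8*π.
  So ∫_0^π (u')² dx = 8*π.
||u||_{H^1}^2 = (33*π/2) + (8*π) = 49*π/2.


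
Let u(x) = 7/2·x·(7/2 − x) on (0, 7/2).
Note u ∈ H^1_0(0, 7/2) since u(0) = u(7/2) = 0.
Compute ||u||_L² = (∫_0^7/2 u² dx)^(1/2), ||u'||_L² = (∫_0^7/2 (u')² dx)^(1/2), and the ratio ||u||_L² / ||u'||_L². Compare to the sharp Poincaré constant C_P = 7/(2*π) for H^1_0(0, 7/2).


||u||_L² / ||u'||_L² = 7*sqrt(10)/20 < C_P = 7/(2*π).

u(x) = 7/2·x·(7/2 − x), so u'(x) = 49/4 - 7*x.
u(x) = 7/2·x·(7/2 − x) vanishes at x = 0 and x = 7/2, so u ∈ H^1_0(0, 7/2). Differentiate via the product rule and integrate the resulting polynomials term by term.
  ∫_0^7/2 u² dx = ∫_0^7/2 (49*x^4/4 - 343*x^3/4 + 2401*x^2/16) dx. Term by term:
    ∫_0^7/2 49*x^4/4 dx = 823543/640;  ∫_0^7/2 -343*x^3/4 dx = -823543/256;  ∫_0^7/2 2401*x^2/16 dx = 823543/384.
  Sum: 823543/640 − 823543/256 + 823543/384 = 823543/3840.
  ∫_0^7/2 (u')² dx = ∫_0^7/2 (49*x^2 - 343*x/2 + 2401/16) dx. Term by term:
    ∫_0^7/2 49*x^2 dx = 16807/24;  ∫_0^7/2 -343*x/2 dx = -16807/16;  ∫_0^7/2 2401/16 dx = 16807/32.
  Sum: 16807/24 − 16807/16 + 16807/32 = 16807/96.
∫_0^7/2 u² dx = 823543/3840, so ||u||_L² = 343*sqrt(105)/240.
∫_0^7/2 (u')² dx = 16807/96, so ||u'||_L² = 49*sqrt(42)/24.
Ratio ||u||_L² / ||u'||_L² = 7*sqrt(10)/20.
Sharp Poincaré constant on H^1_0(0, 7/2) is C_P = L/π = 7/(2*π), achieved by sin(2*π/7·x).
A polynomial bump cannot attain the sharp Poincaré constant (only the first sine eigenfunction does), so the ratio is strictly less than C_P, consistent with ||u||_L² ≤ C_P ||u'||_L².


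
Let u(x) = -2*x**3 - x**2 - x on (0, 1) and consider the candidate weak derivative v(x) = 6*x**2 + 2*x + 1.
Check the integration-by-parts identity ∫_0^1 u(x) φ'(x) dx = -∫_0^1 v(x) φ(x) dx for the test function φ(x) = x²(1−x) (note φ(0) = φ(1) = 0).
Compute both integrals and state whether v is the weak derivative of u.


LHS = 23/60, RHS = -23/60. No, v is not the weak derivative of u.

u(x) = -2*x**3 - x**2 - x, classical derivative u'(x) = -6*x**2 - 2*x - 1.
φ(x) = x²(1−x), so φ'(x) = x*(2 - 3*x).
Note φ(0) = φ(1) = 0, so the boundary term u·φ vanishes.
LHS = ∫_0^1 u(x) φ'(x) dx = ∫_0^1 (6*x^5 - x^4 + x^3 - 2*x^2) dx. Term by term:
  ∫_0^1 6*x^5 dx = 1;  ∫_0^1 -x^4 dx = -1/5;  ∫_0^1 x^3 dx = 1/4;
  ∫_0^1 -2*x^2 dx = -2/3.
Sum: 1 − 1/5 + 1/4 − 2/3 = 23/60.
So LHS = 23/60.
∫_0^1 v(x) φ(x) dx = ∫_0^1 (-6*x^5 + 4*x^4 + x^3 + x^2) dx. Term by term:
  ∫_0^1 -6*x^5 dx = -1;  ∫_0^1 4*x^4 dx = 4/5;  ∫_0^1 x^3 dx = 1/4;
  ∫_0^1 x^2 dx = 1/3.
Sum: -1 + 4/5 + 1/4 + 1/3 = 23/60.
So RHS = -∫_0^1 v(x) φ(x) dx = -23/60.
LHS − RHS = 23/30 ≠ 0, so the identity fails.
(For a valid weak derivative the identity must hold for EVERY test function, in particular this one. The failure shows v is NOT the weak derivative of u.)
Correct weak derivative would be u'(x) = -6*x**2 - 2*x - 1.


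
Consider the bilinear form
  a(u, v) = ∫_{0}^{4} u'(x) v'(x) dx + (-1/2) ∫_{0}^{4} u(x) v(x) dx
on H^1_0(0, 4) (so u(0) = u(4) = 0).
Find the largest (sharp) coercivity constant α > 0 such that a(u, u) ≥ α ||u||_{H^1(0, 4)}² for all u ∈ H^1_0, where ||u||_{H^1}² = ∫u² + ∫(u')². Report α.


α = (-8 + π^2)/(π^2 + 16)

Coercivity of a(·,·) on H^1_0(0, 4) means a(u, u) ≥ α ||u||_{H^1}² for every u ∈ H^1_0.
The interval has length L = 4, and Poincaré/coercivity depend only on L. Here a(u, u) = ∫(u')² + (-1/2)·∫u².
Here c = -1/2 < 0 with |c| < (π/L)² = π^2/16, so coercivity still holds. The condition a(u,u) ≥ α||u||_{H^1}² reads (1−α)∫(u')² ≥ (α−c)∫u². Any admissible α is ≤ 1 (rapidly oscillating u have ∫u²/∫(u')² → 0), and α = 1 would force 0 ≥ (1−c)∫u², impossible since c < 1; so 1−α > 0. By the sharp Poincaré inequality on H^1_0 of an interval of length L, ∫(u')² ≥ (π/L)²∫u² with equality for the first sine mode sin(π(x−x₀)/L) (x₀ the left endpoint), so the inequality holds for all u iff (1−α)(π/L)² ≥ α − c, i.e. α ≤ ((π/L)² + c)/((π/L)² + 1) = (1 + c(L/π)²)/(1 + (L/π)²). (Direct route, valid since c ≤ 0: Poincaré gives c∫u² ≥ c(L/π)²∫(u')², so a(u,u) ≥ (1 + c(L/π)²)∫(u')², while ||u||_{H^1}² ≤ (1 + (L/π)²)∫(u')²; dividing yields the same α.) With (π/L)² = π^2/16 and c = -1/2, the largest admissible constant is α = ((π/L)² + c)/((π/L)² + 1).
Simplifying, α = (-8 + π^2)/(π^2 + 16).


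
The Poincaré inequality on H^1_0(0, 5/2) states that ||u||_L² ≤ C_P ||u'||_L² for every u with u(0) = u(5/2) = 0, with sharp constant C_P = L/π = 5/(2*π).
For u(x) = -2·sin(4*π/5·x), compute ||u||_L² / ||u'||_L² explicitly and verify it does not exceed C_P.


||u||_L² / ||u'||_L² = 5/(4*π) < C_P = 5/(2*π).

u(x) = -2·sin(4*π/5·x), so u'(x) = -8*π*cos(4*π*x/5)/5.
Writing u(x) = A·sin(kπx/L) with A = -2 and k = 2, use ∫_0^L sin²(kπx/L) dx = L/2 and ∫_0^L cos²(kπx/L) dx = L/2.
u² = 4·sin²(4*π/5·x) and (u')² = 64*π^2/25·cos²(4*π/5·x), and each of sin², cos² integrates to L/2 = 5/4 over (0, 5/2).
∫_0^5/2 u² dx = 5, so ||u||_L² = sqrt(5).
∫_0^5/2 (u')² dx = 16*π^2/5, so ||u'||_L² = 4*sqrt(5)*π/5.
Ratio ||u||_L² / ||u'||_L² = 5/(4*π).
Sharp Poincaré constant on H^1_0(0, 5/2) is C_P = L/π = 5/(2*π), achieved by sin(2*π/5·x).
This is the k = 2 harmonic; the ratio L/(kπ) is strictly less than C_P = L/π, consistent with the sharp inequality ||u||_L² ≤ C_P ||u'||_L².


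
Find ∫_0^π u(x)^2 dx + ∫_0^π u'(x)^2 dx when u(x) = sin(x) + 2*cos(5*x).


||u||_{H^1(0,π)}^2 = 53*π

u'(x) = -10*sin(5*x) + cos(x).
Expand u² and (u')² and integrate term by term on (0, π), using: for integers n ≥ 1, ∫_0^π sin²(nx) dx = ∫_0^π cos²(nx) dx = π/2; for n ≠ n', ∫_0^π sin(nx)sin(n'x) dx = ∫_0^π cos(nx)cos(n'x) dx = 0; and by product-to-sum, ∫_0^π sin(nx)cos(n'x) dx = ½∫_0^π [sin((n+n')x) + sin((n−n')x)] dx, which is 0 when n+n' is even and 2n/(n²−n'²) when n+n' is odd (it need not vanish on (0, π)).
  u² squared terms: (2)²·∫cos(5x)² dx = 4·π/2 = 2*π;  (1)²·∫sin(x)² dx = 1·π/2 = π/2.
  u² cross terms: 2·(2)·(1)·∫cos(5x)·sin(x) dx = 4·(0) = 0.
  So ∫_0^π u² dx = 2*π + π/2 + 0 = 5*π/2.
  (u')² squared terms: (-10)²·∫sin(5x)² dx = 100·π/2 = 50*π;  (1)²·∫cos(x)² dx = 1·π/2 = π/2.
  (u')² cross terms: 2·(-10)·(1)·∫sin(5x)·cos(x) dx = -20·(0) = 0.
  So ∫_0^π (u')² dx = 50*π + π/2 + 0 = 101*π/2.
||u||_{H^1}^2 = (5*π/2) + (101*π/2) = 53*π.


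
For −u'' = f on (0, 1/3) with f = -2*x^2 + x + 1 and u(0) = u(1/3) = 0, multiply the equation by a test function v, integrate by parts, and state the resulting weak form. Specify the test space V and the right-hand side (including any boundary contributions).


V = H^1_0(0, 1/3) (so v(0) = v(1/3) = 0); weak form: ∫_0^1/3 u'v' dx = ∫_0^1/3 (-2*x^2 + x + 1) v dx for all v ∈ V.

Multiply both sides by a test function v and integrate from 0 to 1/3:
  ∫_0^1/3 −u''(x) v(x) dx = ∫_0^1/3 f(x) v(x) dx.
Integrate the LHS by parts once:
  ∫_0^1/3 −u'' v dx = −[u'(x) v(x)]_0^1/3 + ∫_0^1/3 u'(x) v'(x) dx.
Thus ∫_0^1/3 u'(x) v'(x) dx = ∫_0^1/3 f(x) v(x) dx + [u'(x) v(x)]_0^1/3.
Choose V so that boundary terms are either known or forced to vanish.
u is Dirichlet: u(0) = u(1/3) = 0. Let V = H^1_0(0, 1/3); then v(0) = v(1/3) = 0, and [u' v]_0^1/3 = 0.
Weak formulation: find u (satisfying any essential BC) such that ∫_0^1/3 u'(x) v'(x) dx = ∫_0^1/3 f v dx for all v ∈ V.
Substituting f(x) = -2*x^2 + x + 1, the right-hand side is ∫_0^1/3 (-2*x^2 + x + 1) v dx.


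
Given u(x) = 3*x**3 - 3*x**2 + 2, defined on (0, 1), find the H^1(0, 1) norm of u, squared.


||u||_{H^1}^2 = 30/7

The H^1 norm (squared) on an interval (0, L) is
  ||u||_{H^1}^2 = ∫_0^L u(x)^2 dx + ∫_0^L u'(x)^2 dx.
Compute u'(x) = 9*x**2 - 6*x.
Then u(x)^2 = 9*x**6 - 18*x**5 + 9*x**4 + 12*x**3 - 12*x**2 + 4 and u'(x)^2 = 81*x**4 - 108*x**3 + 36*x**2.
Integrate each monomial from 0 to 1 using ∫_0^1 c·x^n dx = c·1^(n+1)/(n+1):
  ∫_0^1 u(x)^2 dx = ∫_0^1 (9*x^6 - 18*x^5 + 9*x^4 + 12*x^3 - 12*x^2 + 4) dx. Term by term:
    ∫_0^1 9*x^6 dx = 9/7;  ∫_0^1 -18*x^5 dx = -3;  ∫_0^1 9*x^4 dx = 9/5;
    ∫_0^1 12*x^3 dx = 3;  ∫_0^1 -12*x^2 dx = -4;  ∫_0^1 4 dx = 4.
  Sum: 9/7 − 3 + 9/5 + 3 − 4 + 4 = 108/35.
  ∫_0^1 u'(x)^2 dx = ∫_0^1 (81*x^4 - 108*x^3 + 36*x^2) dx. Term by term:
    ∫_0^1 81*x^4 dx = 81/5;  ∫_0^1 -108*x^3 dx = -27;  ∫_0^1 36*x^2 dx = 12.
  Sum: 81/5 − 27 + 12 = 6/5.
Adding: ||u||_{H^1}^2 = 108/35 + 6/5 = 30/7.


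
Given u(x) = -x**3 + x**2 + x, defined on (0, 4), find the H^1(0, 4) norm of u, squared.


||u||_{H^1}^2 = 208772/105

The H^1 norm (squared) on an interval (0, L) is
  ||u||_{H^1}^2 = ∫_0^L u(x)^2 dx + ∫_0^L u'(x)^2 dx.
Compute u'(x) = -3*x**2 + 2*x + 1.
Then u(x)^2 = x**6 - 2*x**5 - x**4 + 2*x**3 + x**2 and u'(x)^2 = 9*x**4 - 12*x**3 - 2*x**2 + 4*x + 1.
Integrate each monomial from 0 to 4 using ∫_0^4 c·x^n dx = c·4^(n+1)/(n+1):
  ∫_0^4 u(x)^2 dx = ∫_0^4 (x^6 - 2*x^5 - x^4 + 2*x^3 + x^2) dx. Term by term:
    ∫_0^4 x^6 dx = 16384/7;  ∫_0^4 -2*x^5 dx = -4096/3;  ∫_0^4 -x^4 dx = -1024/5;
    ∫_0^4 2*x^3 dx = 128;  ∫_0^4 x^2 dx = 64/3.
  Sum: 16384/7 − 4096/3 − 1024/5 + 128 + 64/3 = 32192/35.
  ∫_0^4 u'(x)^2 dx = ∫_0^4 (9*x^4 - 12*x^3 - 2*x^2 + 4*x + 1) dx. Term by term:
    ∫_0^4 9*x^4 dx = 9216/5;  ∫_0^4 -12*x^3 dx = -768;  ∫_0^4 -2*x^2 dx = -128/3;
    ∫_0^4 4*x dx = 32;  ∫_0^4 1 dx = 4.
  Sum: 9216/5 − 768 − 128/3 + 32 + 4 = 16028/15.
Adding: ||u||_{H^1}^2 = 32192/35 + 16028/15 = 208772/105.


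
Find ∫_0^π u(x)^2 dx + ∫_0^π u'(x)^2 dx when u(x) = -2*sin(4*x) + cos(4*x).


||u||_{H^1(0,π)}^2 = 85*π/2

u'(x) = -4*sin(4*x) - 8*cos(4*x).
Expand u² and (u')² and integrate term by term on (0, π), using: for integers n ≥ 1, ∫_0^π sin²(nx) dx = ∫_0^π cos²(nx) dx = π/2; for n ≠ n', ∫_0^π sin(nx)sin(n'x) dx = ∫_0^π cos(nx)cos(n'x) dx = 0; and by product-to-sum, ∫_0^π sin(nx)cos(n'x) dx = ½∫_0^π [sin((n+n')x) + sin((n−n')x)] dx, which is 0 when n+n' is even and 2n/(n²−n'²) when n+n' is odd (it need not vanish on (0, π)).
  u² squared terms: (-2)²·∫sin(4x)² dx = 4·π/2 = 2*π;  (1)²·∫cos(4x)² dx = 1·π/2 = π/2.
  u² cross terms: 2·(-2)·(1)·∫sin(4x)·cos(4x) dx = -4·(0) = 0.
  So ∫_0^π u² dx = 2*π + π/2 + 0 = 5*π/2.
  (u')² squared terms: (-8)²·∫cos(4x)² dx = 64·π/2 = 32*π;  (-4)²·∫sin(4x)² dx = 16·π/2 = 8*π.
  (u')² cross terms: 2·(-8)·(-4)·∫cos(4x)·sin(4x) dx = 64·(0) = 0.
  So ∫_0^π (u')² dx = 32*π + 8*π + 0 = 40*π.
||u||_{H^1}^2 = (5*π/2) + (40*π) = 85*π/2.


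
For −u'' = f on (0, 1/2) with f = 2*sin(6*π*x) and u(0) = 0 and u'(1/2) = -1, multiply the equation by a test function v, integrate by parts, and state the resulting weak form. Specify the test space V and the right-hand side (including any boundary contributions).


V = {v ∈ H^1(0, 1/2) : v(0) = 0} (test functions vanish at x = 0 where u is specified); weak form: ∫_0^1/2 u'v' dx = ∫_0^1/2 (2*sin(6*π*x)) v dx − v(1/2) for all v ∈ V.

Multiply both sides by a test function v and integrate from 0 to 1/2:
  ∫_0^1/2 −u''(x) v(x) dx = ∫_0^1/2 f(x) v(x) dx.
Integrate the LHS by parts once:
  ∫_0^1/2 −u'' v dx = −[u'(x) v(x)]_0^1/2 + ∫_0^1/2 u'(x) v'(x) dx.
Thus ∫_0^1/2 u'(x) v'(x) dx = ∫_0^1/2 f(x) v(x) dx + [u'(x) v(x)]_0^1/2.
Choose V so that boundary terms are either known or forced to vanish.
Mixed BC: u(0) = 0 (Dirichlet) and u'(1/2) = -1 (Neumann). Define V = {v ∈ H^1(0, 1/2) : v(0) = 0}. Then [u' v]_0^1/2 = u'(1/2)·v(1/2) − u'(0)·0 = − v(1/2).
Weak formulation: find u (satisfying any essential BC) such that ∫_0^1/2 u'(x) v'(x) dx = ∫_0^1/2 f v dx − v(1/2) for all v ∈ V (Dirichlet at 0 absorbed into V; Neumann datum at x = 1/2 contributes the boundary term).
Substituting f(x) = 2*sin(6*π*x), the right-hand side is ∫_0^1/2 (2*sin(6*π*x)) v dx − v(1/2).


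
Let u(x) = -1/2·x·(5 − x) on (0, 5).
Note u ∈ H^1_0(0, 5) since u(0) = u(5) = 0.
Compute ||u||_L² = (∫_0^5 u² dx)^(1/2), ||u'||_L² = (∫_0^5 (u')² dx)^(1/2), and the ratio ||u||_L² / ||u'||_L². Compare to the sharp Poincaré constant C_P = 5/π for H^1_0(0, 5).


||u||_L² / ||u'||_L² = sqrt(10)/2 < C_P = 5/π.

u(x) = -1/2·x·(5 − x), so u'(x) = x - 5/2.
u(x) = -1/2·x·(5 − x) vanishes at x = 0 and x = 5, so u ∈ H^1_0(0, 5). Differentiate via the product rule and integrate the resulting polynomials term by term.
  ∫_0^5 u² dx = ∫_0^5 (x^4/4 - 5*x^3/2 + 25*x^2/4) dx. Term by term:
    ∫_0^5 x^4/4 dx = 625/4;  ∫_0^5 -5*x^3/2 dx = -3125/8;  ∫_0^5 25*x^2/4 dx = 3125/12.
  Sum: 625/4 − 3125/8 + 3125/12 = 625/24.
  ∫_0^5 (u')² dx = ∫_0^5 (x^2 - 5*x + 25/4) dx. Term by term:
    ∫_0^5 x^2 dx = 125/3;  ∫_0^5 -5*x dx = -125/2;  ∫_0^5 25/4 dx = 125/4.
  Sum: 125/3 − 125/2 + 125/4 = 125/12.
∫_0^5 u² dx = 625/24, so ||u||_L² = 25*sqrt(6)/12.
∫_0^5 (u')² dx = 125/12, so ||u'||_L² = 5*sqrt(15)/6.
Ratio ||u||_L² / ||u'||_L² = sqrt(10)/2.
Sharp Poincaré constant on H^1_0(0, 5) is C_P = L/π = 5/π, achieved by sin(π/5·x).
A polynomial bump cannot attain the sharp Poincaré constant (only the first sine eigenfunction does), so the ratio is strictly less than C_P, consistent with ||u||_L² ≤ C_P ||u'||_L².


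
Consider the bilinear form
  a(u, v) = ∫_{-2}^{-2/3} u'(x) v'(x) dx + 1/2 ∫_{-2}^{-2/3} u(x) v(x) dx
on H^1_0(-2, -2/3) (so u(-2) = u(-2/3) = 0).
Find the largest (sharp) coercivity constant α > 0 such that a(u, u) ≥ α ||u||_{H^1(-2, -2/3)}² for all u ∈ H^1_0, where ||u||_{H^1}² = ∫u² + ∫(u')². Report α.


α = (8 + 9*π^2)/(16 + 9*π^2)

Coercivity of a(·,·) on H^1_0(-2, -2/3) means a(u, u) ≥ α ||u||_{H^1}² for every u ∈ H^1_0.
The interval has length L = 4/3, and Poincaré/coercivity depend only on L. Here a(u, u) = ∫(u')² + (1/2)·∫u².
Here 0 < c = 1/2 < 1. The condition a(u,u) ≥ α||u||_{H^1}² reads (1−α)∫(u')² ≥ (α−c)∫u². Any admissible α is ≤ 1 (rapidly oscillating u have ∫u²/∫(u')² → 0), and α = 1 would force 0 ≥ (1−c)∫u², impossible since c < 1; so 1−α > 0. By the sharp Poincaré inequality on H^1_0 of an interval of length L, ∫(u')² ≥ (π/L)²∫u² with equality for the first sine mode sin(π(x−x₀)/L) (x₀ the left endpoint), so the inequality holds for all u iff (1−α)(π/L)² ≥ α − c, i.e. α ≤ ((π/L)² + c)/((π/L)² + 1) = (1 + c(L/π)²)/(1 + (L/π)²). With (π/L)² = 9*π^2/16 and c = 1/2, the largest admissible constant is α = ((π/L)² + c)/((π/L)² + 1).
Simplifying, α = (8 + 9*π^2)/(16 + 9*π^2).


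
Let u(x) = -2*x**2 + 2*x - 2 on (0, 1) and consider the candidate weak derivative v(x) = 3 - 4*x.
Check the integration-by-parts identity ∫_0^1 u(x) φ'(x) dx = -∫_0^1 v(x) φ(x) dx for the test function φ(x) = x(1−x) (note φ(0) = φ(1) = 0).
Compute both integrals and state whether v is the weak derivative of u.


LHS = 0, RHS = -1/6. No, v is not the weak derivative of u.

u(x) = -2*x**2 + 2*x - 2, classical derivative u'(x) = 2 - 4*x.
φ(x) = x(1−x), so φ'(x) = 1 - 2*x.
Note φ(0) = φ(1) = 0, so the boundary term u·φ vanishes.
LHS = ∫_0^1 u(x) φ'(x) dx = ∫_0^1 (4*x^3 - 6*x^2 + 6*x - 2) dx. Term by term:
  ∫_0^1 4*x^3 dx = 1;  ∫_0^1 -6*x^2 dx = -2;  ∫_0^1 6*x dx = 3;
  ∫_0^1 -2 dx = -2.
Sum: 1 − 2 + 3 − 2 = 0.
So LHS = 0.
∫_0^1 v(x) φ(x) dx = ∫_0^1 (4*x^3 - 7*x^2 + 3*x) dx. Term by term:
  ∫_0^1 4*x^3 dx = 1;  ∫_0^1 -7*x^2 dx = -7/3;  ∫_0^1 3*x dx = 3/2.
Sum: 1 − 7/3 + 3/2 = 1/6.
So RHS = -∫_0^1 v(x) φ(x) dx = -1/6.
LHS − RHS = 1/6 ≠ 0, so the identity fails.
(For a valid weak derivative the identity must hold for EVERY test function, in particular this one. The failure shows v is NOT the weak derivative of u.)
Correct weak derivative would be u'(x) = 2 - 4*x.


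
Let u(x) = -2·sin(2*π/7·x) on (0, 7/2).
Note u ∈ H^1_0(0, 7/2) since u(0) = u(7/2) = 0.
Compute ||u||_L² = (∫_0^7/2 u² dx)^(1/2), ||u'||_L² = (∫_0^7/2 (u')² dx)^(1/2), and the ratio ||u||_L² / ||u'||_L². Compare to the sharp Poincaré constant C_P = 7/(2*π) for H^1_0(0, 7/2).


||u||_L² / ||u'||_L² = 7/(2*π) = C_P.

u(x) = -2·sin(2*π/7·x), so u'(x) = -4*π*cos(2*π*x/7)/7.
Writing u(x) = A·sin(kπx/L) with A = -2 and k = 1, use ∫_0^L sin²(kπx/L) dx = L/2 and ∫_0^L cos²(kπx/L) dx = L/2.
u² = 4·sin²(2*π/7·x) and (u')² = 16*π^2/49·cos²(2*π/7·x), and each of sin², cos² integrates to L/2 = 7/4 over (0, 7/2).
∫_0^7/2 u² dx = 7, so ||u||_L² = sqrt(7).
∫_0^7/2 (u')² dx = 4*π^2/7, so ||u'||_L² = 2*sqrt(7)*π/7.
Ratio ||u||_L² / ||u'||_L² = 7/(2*π).
Sharp Poincaré constant on H^1_0(0, 7/2) is C_P = L/π = 7/(2*π), achieved by sin(2*π/7·x).
This is the k = 1 eigenfunction (up to amplitude), so the ratio equals the sharp Poincaré constant exactly.


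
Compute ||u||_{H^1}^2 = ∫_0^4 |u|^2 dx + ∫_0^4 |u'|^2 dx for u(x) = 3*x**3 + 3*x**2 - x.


||u||_{H^1}^2 = 6026756/105

The H^1 norm (squared) on an interval (0, L) is
  ||u||_{H^1}^2 = ∫_0^L u(x)^2 dx + ∫_0^L u'(x)^2 dx.
Compute u'(x) = 9*x**2 + 6*x - 1.
Then u(x)^2 = 9*x**6 + 18*x**5 + 3*x**4 - 6*x**3 + x**2 and u'(x)^2 = 81*x**4 + 108*x**3 + 18*x**2 - 12*x + 1.
Integrate each monomial from 0 to 4 using ∫_0^4 c·x^n dx = c·4^(n+1)/(n+1):
  ∫_0^4 u(x)^2 dx = ∫_0^4 (9*x^6 + 18*x^5 + 3*x^4 - 6*x^3 + x^2) dx. Term by term:
    ∫_0^4 9*x^6 dx = 147456/7;  ∫_0^4 18*x^5 dx = 12288;  ∫_0^4 3*x^4 dx = 3072/5;
    ∫_0^4 -6*x^3 dx = -384;  ∫_0^4 x^2 dx = 64/3.
  Sum: 147456/7 + 12288 + 3072/5 − 384 + 64/3 = 3528512/105.
  ∫_0^4 u'(x)^2 dx = ∫_0^4 (81*x^4 + 108*x^3 + 18*x^2 - 12*x + 1) dx. Term by term:
    ∫_0^4 81*x^4 dx = 82944/5;  ∫_0^4 108*x^3 dx = 6912;  ∫_0^4 18*x^2 dx = 384;
    ∫_0^4 -12*x dx = -96;  ∫_0^4 1 dx = 4.
  Sum: 82944/5 + 6912 + 384 − 96 + 4 = 118964/5.
Adding: ||u||_{H^1}^2 = 3528512/105 + 118964/5 = 6026756/105.


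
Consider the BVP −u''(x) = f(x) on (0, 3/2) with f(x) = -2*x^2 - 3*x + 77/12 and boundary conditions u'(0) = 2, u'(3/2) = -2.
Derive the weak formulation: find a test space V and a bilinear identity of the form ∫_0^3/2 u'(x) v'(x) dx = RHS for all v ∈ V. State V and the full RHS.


V = H^1(0, 3/2) (v unrestricted at boundary; u is determined up to an additive constant); weak form: ∫_0^3/2 u'v' dx = ∫_0^3/2 (-2*x^2 - 3*x + 77/12) v dx − 2·v(3/2) − 2·v(0) for all v ∈ V.

Multiply both sides by a test function v and integrate from 0 to 3/2:
  ∫_0^3/2 −u''(x) v(x) dx = ∫_0^3/2 f(x) v(x) dx.
Integrate the LHS by parts once:
  ∫_0^3/2 −u'' v dx = −[u'(x) v(x)]_0^3/2 + ∫_0^3/2 u'(x) v'(x) dx.
Thus ∫_0^3/2 u'(x) v'(x) dx = ∫_0^3/2 f(x) v(x) dx + [u'(x) v(x)]_0^3/2.
Choose V so that boundary terms are either known or forced to vanish.
u has inhomogeneous Neumann u'(0) = 2, u'(3/2) = -2. [u' v]_0^3/2 = (-2)·v(3/2) − (2)·v(0) = − 2·v(3/2) − 2·v(0). Take V = H^1(0, 3/2); boundary term becomes part of RHS.
Weak formulation: find u (satisfying any essential BC) such that ∫_0^3/2 u'(x) v'(x) dx = ∫_0^3/2 f v dx − 2·v(3/2) − 2·v(0) for all v ∈ V (Neumann data are natural BCs: they enter the RHS as boundary terms).
Substituting f(x) = -2*x^2 - 3*x + 77/12, the right-hand side is ∫_0^3/2 (-2*x^2 - 3*x + 77/12) v dx − 2·v(3/2) − 2·v(0).
Compatibility check (pure Neumann): taking v ≡ 1 ∈ V gives 0 = ∫_0^3/2 f dx + (-2) − (2), i.e. ∫_0^3/2 f dx must equal u'(0) − u'(3/2) = 4. Indeed ∫_0^3/2 (-2*x^2 - 3*x + 77/12) dx = 4, so the data are compatible. The solution is then unique only up to an additive constant (fix it e.g. by requiring ∫_0^3/2 u dx = 0).


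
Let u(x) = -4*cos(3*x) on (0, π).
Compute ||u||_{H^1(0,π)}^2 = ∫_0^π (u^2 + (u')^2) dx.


||u||_{H^1(0,π)}^2 = 80*π

u'(x) = 12*sin(3*x).
Expand u² and (u')² and integrate term by term on (0, π), using: for integers n ≥ 1, ∫_0^π sin²(nx) dx = ∫_0^π cos²(nx) dx = π/2; for n ≠ n', ∫_0^π sin(nx)sin(n'x) dx = ∫_0^π cos(nx)cos(n'x) dx = 0; and by product-to-sum, ∫_0^π sin(nx)cos(n'x) dx = ½∫_0^π [sin((n+n')x) + sin((n−n')x)] dx, which is 0 when n+n' is even and 2n/(n²−n'²) when n+n' is odd (it need not vanish on (0, π)).
  u² squared terms: (-4)²·∫cos(3x)² dx = 16·π/2 = 8*π.
  So ∫_0^π u² dx = 8*π.
  (u')² squared terms: (12)²·∫sin(3x)² dx = 144·π/2 = 72*π.
  So ∫_0^π (u')² dx = 72*π.
||u||_{H^1}^2 = (8*π) + (72*π) = 80*π.


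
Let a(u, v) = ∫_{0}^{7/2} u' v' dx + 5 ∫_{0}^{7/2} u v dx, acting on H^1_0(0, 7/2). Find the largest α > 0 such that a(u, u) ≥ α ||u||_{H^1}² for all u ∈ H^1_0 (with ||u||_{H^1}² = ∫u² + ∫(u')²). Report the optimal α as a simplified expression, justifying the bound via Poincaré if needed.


α = 1

Coercivity of a(·,·) on H^1_0(0, 7/2) means a(u, u) ≥ α ||u||_{H^1}² for every u ∈ H^1_0.
The interval has length L = 7/2, and Poincaré/coercivity depend only on L. Here a(u, u) = ∫(u')² + (5)·∫u².
Here c = 5 ≥ 1, so a(u,u) = ∫(u')² + c∫u² ≥ ∫(u')² + ∫u² = ||u||_{H^1}², i.e. α = 1 works. No larger α is possible: a(u,u) ≥ α||u||_{H^1}² means (1−α)∫(u')² ≥ (α−c)∫u², and for the modes u_n = sin(nπ(x−x₀)/L) (x₀ the left endpoint) one has ∫u_n²/∫(u_n')² = (L/(nπ))² → 0, so a(u_n,u_n)/||u_n||_{H^1}² → 1. Hence the optimal constant is α = 1.
Therefore α = 1.
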